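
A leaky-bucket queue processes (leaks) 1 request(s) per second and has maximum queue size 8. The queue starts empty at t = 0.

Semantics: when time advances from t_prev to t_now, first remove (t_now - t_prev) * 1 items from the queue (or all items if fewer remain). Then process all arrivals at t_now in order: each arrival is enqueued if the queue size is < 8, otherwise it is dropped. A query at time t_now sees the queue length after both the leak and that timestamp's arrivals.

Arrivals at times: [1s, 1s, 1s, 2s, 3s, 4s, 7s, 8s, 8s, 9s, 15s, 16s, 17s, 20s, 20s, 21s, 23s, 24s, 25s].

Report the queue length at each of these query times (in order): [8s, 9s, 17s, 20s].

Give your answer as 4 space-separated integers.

Queue lengths at query times:
  query t=8s: backlog = 2
  query t=9s: backlog = 2
  query t=17s: backlog = 1
  query t=20s: backlog = 2

Answer: 2 2 1 2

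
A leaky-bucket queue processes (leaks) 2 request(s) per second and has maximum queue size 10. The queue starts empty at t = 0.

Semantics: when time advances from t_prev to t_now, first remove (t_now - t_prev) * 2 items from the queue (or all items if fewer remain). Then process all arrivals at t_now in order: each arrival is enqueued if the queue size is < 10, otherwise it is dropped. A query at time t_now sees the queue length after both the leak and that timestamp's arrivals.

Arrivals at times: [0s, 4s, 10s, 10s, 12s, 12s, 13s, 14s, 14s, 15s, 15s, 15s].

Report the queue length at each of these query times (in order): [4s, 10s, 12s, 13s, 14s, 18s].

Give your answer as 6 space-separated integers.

Answer: 1 2 2 1 2 0

Derivation:
Queue lengths at query times:
  query t=4s: backlog = 1
  query t=10s: backlog = 2
  query t=12s: backlog = 2
  query t=13s: backlog = 1
  query t=14s: backlog = 2
  query t=18s: backlog = 0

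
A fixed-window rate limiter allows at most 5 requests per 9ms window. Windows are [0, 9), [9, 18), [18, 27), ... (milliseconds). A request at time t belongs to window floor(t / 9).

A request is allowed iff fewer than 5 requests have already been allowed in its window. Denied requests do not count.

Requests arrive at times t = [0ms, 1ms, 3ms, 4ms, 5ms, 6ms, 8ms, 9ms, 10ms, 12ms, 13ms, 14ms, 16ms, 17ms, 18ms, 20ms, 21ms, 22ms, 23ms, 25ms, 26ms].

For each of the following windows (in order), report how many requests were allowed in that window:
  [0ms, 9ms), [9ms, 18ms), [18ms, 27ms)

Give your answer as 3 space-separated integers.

Processing requests:
  req#1 t=0ms (window 0): ALLOW
  req#2 t=1ms (window 0): ALLOW
  req#3 t=3ms (window 0): ALLOW
  req#4 t=4ms (window 0): ALLOW
  req#5 t=5ms (window 0): ALLOW
  req#6 t=6ms (window 0): DENY
  req#7 t=8ms (window 0): DENY
  req#8 t=9ms (window 1): ALLOW
  req#9 t=10ms (window 1): ALLOW
  req#10 t=12ms (window 1): ALLOW
  req#11 t=13ms (window 1): ALLOW
  req#12 t=14ms (window 1): ALLOW
  req#13 t=16ms (window 1): DENY
  req#14 t=17ms (window 1): DENY
  req#15 t=18ms (window 2): ALLOW
  req#16 t=20ms (window 2): ALLOW
  req#17 t=21ms (window 2): ALLOW
  req#18 t=22ms (window 2): ALLOW
  req#19 t=23ms (window 2): ALLOW
  req#20 t=25ms (window 2): DENY
  req#21 t=26ms (window 2): DENY

Allowed counts by window: 5 5 5

Answer: 5 5 5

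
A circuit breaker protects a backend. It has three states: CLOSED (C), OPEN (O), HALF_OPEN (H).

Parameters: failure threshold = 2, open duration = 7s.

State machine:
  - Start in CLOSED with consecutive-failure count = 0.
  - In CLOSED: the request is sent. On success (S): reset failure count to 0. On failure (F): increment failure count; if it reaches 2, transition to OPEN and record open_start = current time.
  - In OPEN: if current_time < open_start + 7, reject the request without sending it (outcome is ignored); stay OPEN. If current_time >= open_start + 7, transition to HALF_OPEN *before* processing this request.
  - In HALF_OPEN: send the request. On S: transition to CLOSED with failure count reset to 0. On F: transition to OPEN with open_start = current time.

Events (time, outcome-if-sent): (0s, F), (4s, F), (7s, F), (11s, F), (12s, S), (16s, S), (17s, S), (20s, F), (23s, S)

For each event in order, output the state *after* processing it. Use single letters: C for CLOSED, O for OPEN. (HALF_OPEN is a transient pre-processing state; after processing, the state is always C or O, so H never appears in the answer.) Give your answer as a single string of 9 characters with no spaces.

Answer: COOOOOOOO

Derivation:
State after each event:
  event#1 t=0s outcome=F: state=CLOSED
  event#2 t=4s outcome=F: state=OPEN
  event#3 t=7s outcome=F: state=OPEN
  event#4 t=11s outcome=F: state=OPEN
  event#5 t=12s outcome=S: state=OPEN
  event#6 t=16s outcome=S: state=OPEN
  event#7 t=17s outcome=S: state=OPEN
  event#8 t=20s outcome=F: state=OPEN
  event#9 t=23s outcome=S: state=OPEN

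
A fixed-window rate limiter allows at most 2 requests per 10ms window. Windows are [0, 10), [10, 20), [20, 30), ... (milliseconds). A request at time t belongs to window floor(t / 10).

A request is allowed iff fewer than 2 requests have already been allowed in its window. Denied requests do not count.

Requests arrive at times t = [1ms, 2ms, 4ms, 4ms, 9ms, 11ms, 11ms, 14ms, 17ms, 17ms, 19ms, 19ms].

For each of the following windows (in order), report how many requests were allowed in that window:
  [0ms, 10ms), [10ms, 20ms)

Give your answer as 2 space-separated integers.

Processing requests:
  req#1 t=1ms (window 0): ALLOW
  req#2 t=2ms (window 0): ALLOW
  req#3 t=4ms (window 0): DENY
  req#4 t=4ms (window 0): DENY
  req#5 t=9ms (window 0): DENY
  req#6 t=11ms (window 1): ALLOW
  req#7 t=11ms (window 1): ALLOW
  req#8 t=14ms (window 1): DENY
  req#9 t=17ms (window 1): DENY
  req#10 t=17ms (window 1): DENY
  req#11 t=19ms (window 1): DENY
  req#12 t=19ms (window 1): DENY

Allowed counts by window: 2 2

Answer: 2 2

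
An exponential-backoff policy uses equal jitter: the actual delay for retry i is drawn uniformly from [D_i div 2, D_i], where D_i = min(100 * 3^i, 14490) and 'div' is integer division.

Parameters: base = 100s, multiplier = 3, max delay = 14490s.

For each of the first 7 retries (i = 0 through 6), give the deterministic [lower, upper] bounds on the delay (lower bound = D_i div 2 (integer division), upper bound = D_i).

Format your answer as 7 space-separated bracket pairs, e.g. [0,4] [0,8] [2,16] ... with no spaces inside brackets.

Answer: [50,100] [150,300] [450,900] [1350,2700] [4050,8100] [7245,14490] [7245,14490]

Derivation:
Computing bounds per retry:
  i=0: D_i=min(100*3^0,14490)=100, bounds=[50,100]
  i=1: D_i=min(100*3^1,14490)=300, bounds=[150,300]
  i=2: D_i=min(100*3^2,14490)=900, bounds=[450,900]
  i=3: D_i=min(100*3^3,14490)=2700, bounds=[1350,2700]
  i=4: D_i=min(100*3^4,14490)=8100, bounds=[4050,8100]
  i=5: D_i=min(100*3^5,14490)=14490, bounds=[7245,14490]
  i=6: D_i=min(100*3^6,14490)=14490, bounds=[7245,14490]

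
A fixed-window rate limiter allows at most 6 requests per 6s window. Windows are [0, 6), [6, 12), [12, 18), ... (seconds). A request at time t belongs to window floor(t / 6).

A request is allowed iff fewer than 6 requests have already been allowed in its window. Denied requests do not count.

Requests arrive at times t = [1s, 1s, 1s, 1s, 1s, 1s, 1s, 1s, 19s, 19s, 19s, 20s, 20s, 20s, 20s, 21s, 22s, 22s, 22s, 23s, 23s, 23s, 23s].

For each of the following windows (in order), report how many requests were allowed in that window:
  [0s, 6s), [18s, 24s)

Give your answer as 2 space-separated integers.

Answer: 6 6

Derivation:
Processing requests:
  req#1 t=1s (window 0): ALLOW
  req#2 t=1s (window 0): ALLOW
  req#3 t=1s (window 0): ALLOW
  req#4 t=1s (window 0): ALLOW
  req#5 t=1s (window 0): ALLOW
  req#6 t=1s (window 0): ALLOW
  req#7 t=1s (window 0): DENY
  req#8 t=1s (window 0): DENY
  req#9 t=19s (window 3): ALLOW
  req#10 t=19s (window 3): ALLOW
  req#11 t=19s (window 3): ALLOW
  req#12 t=20s (window 3): ALLOW
  req#13 t=20s (window 3): ALLOW
  req#14 t=20s (window 3): ALLOW
  req#15 t=20s (window 3): DENY
  req#16 t=21s (window 3): DENY
  req#17 t=22s (window 3): DENY
  req#18 t=22s (window 3): DENY
  req#19 t=22s (window 3): DENY
  req#20 t=23s (window 3): DENY
  req#21 t=23s (window 3): DENY
  req#22 t=23s (window 3): DENY
  req#23 t=23s (window 3): DENY

Allowed counts by window: 6 6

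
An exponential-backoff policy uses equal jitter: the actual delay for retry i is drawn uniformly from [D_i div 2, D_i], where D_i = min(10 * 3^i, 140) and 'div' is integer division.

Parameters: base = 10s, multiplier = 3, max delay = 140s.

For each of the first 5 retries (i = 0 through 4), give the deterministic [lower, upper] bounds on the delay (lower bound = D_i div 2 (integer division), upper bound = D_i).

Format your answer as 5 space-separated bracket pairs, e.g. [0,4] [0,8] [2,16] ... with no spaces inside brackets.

Answer: [5,10] [15,30] [45,90] [70,140] [70,140]

Derivation:
Computing bounds per retry:
  i=0: D_i=min(10*3^0,140)=10, bounds=[5,10]
  i=1: D_i=min(10*3^1,140)=30, bounds=[15,30]
  i=2: D_i=min(10*3^2,140)=90, bounds=[45,90]
  i=3: D_i=min(10*3^3,140)=140, bounds=[70,140]
  i=4: D_i=min(10*3^4,140)=140, bounds=[70,140]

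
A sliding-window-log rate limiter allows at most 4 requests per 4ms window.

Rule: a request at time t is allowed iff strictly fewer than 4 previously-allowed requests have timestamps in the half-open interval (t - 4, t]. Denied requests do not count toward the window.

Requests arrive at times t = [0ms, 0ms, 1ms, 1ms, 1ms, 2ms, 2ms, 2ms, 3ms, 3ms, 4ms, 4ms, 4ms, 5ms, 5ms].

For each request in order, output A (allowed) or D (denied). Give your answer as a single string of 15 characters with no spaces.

Tracking allowed requests in the window:
  req#1 t=0ms: ALLOW
  req#2 t=0ms: ALLOW
  req#3 t=1ms: ALLOW
  req#4 t=1ms: ALLOW
  req#5 t=1ms: DENY
  req#6 t=2ms: DENY
  req#7 t=2ms: DENY
  req#8 t=2ms: DENY
  req#9 t=3ms: DENY
  req#10 t=3ms: DENY
  req#11 t=4ms: ALLOW
  req#12 t=4ms: ALLOW
  req#13 t=4ms: DENY
  req#14 t=5ms: ALLOW
  req#15 t=5ms: ALLOW

Answer: AAAADDDDDDAADAA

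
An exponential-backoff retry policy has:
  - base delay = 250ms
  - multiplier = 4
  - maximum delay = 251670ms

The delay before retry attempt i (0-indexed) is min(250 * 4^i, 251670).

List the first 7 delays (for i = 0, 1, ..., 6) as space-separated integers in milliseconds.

Computing each delay:
  i=0: min(250*4^0, 251670) = 250
  i=1: min(250*4^1, 251670) = 1000
  i=2: min(250*4^2, 251670) = 4000
  i=3: min(250*4^3, 251670) = 16000
  i=4: min(250*4^4, 251670) = 64000
  i=5: min(250*4^5, 251670) = 251670
  i=6: min(250*4^6, 251670) = 251670

Answer: 250 1000 4000 16000 64000 251670 251670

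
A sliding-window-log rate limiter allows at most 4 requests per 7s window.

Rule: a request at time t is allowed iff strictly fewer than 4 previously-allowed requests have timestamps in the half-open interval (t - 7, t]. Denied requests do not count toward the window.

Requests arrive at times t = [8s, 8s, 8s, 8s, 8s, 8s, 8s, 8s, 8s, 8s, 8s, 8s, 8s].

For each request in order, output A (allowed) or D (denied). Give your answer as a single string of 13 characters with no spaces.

Answer: AAAADDDDDDDDD

Derivation:
Tracking allowed requests in the window:
  req#1 t=8s: ALLOW
  req#2 t=8s: ALLOW
  req#3 t=8s: ALLOW
  req#4 t=8s: ALLOW
  req#5 t=8s: DENY
  req#6 t=8s: DENY
  req#7 t=8s: DENY
  req#8 t=8s: DENY
  req#9 t=8s: DENY
  req#10 t=8s: DENY
  req#11 t=8s: DENY
  req#12 t=8s: DENY
  req#13 t=8s: DENY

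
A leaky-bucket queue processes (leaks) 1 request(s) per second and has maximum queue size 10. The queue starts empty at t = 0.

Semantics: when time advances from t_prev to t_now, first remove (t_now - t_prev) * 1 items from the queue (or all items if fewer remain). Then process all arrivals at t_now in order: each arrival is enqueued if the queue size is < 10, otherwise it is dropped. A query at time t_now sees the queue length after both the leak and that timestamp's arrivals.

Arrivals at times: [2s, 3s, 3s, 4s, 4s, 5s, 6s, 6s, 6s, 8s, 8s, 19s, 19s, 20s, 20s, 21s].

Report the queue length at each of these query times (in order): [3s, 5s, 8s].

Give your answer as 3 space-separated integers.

Answer: 2 3 5

Derivation:
Queue lengths at query times:
  query t=3s: backlog = 2
  query t=5s: backlog = 3
  query t=8s: backlog = 5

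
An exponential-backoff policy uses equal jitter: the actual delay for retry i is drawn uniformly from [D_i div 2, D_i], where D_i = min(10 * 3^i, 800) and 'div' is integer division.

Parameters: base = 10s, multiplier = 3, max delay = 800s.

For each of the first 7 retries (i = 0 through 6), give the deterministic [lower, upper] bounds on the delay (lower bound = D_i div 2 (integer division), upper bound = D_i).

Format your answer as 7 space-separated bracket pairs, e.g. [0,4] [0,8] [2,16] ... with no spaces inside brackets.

Answer: [5,10] [15,30] [45,90] [135,270] [400,800] [400,800] [400,800]

Derivation:
Computing bounds per retry:
  i=0: D_i=min(10*3^0,800)=10, bounds=[5,10]
  i=1: D_i=min(10*3^1,800)=30, bounds=[15,30]
  i=2: D_i=min(10*3^2,800)=90, bounds=[45,90]
  i=3: D_i=min(10*3^3,800)=270, bounds=[135,270]
  i=4: D_i=min(10*3^4,800)=800, bounds=[400,800]
  i=5: D_i=min(10*3^5,800)=800, bounds=[400,800]
  i=6: D_i=min(10*3^6,800)=800, bounds=[400,800]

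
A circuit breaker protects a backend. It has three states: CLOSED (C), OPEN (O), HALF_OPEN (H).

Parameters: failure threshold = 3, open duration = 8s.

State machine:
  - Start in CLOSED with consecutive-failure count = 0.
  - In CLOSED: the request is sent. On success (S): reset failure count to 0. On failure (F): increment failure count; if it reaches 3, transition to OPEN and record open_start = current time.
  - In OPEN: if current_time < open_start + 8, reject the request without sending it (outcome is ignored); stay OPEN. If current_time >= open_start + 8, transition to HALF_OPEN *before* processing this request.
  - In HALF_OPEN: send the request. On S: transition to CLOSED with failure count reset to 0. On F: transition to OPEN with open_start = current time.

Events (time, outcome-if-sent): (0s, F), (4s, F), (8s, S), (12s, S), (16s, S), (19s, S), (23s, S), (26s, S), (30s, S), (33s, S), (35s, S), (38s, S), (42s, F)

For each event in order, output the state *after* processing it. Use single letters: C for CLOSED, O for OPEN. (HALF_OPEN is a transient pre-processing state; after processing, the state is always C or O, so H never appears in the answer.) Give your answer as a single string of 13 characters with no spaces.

Answer: CCCCCCCCCCCCC

Derivation:
State after each event:
  event#1 t=0s outcome=F: state=CLOSED
  event#2 t=4s outcome=F: state=CLOSED
  event#3 t=8s outcome=S: state=CLOSED
  event#4 t=12s outcome=S: state=CLOSED
  event#5 t=16s outcome=S: state=CLOSED
  event#6 t=19s outcome=S: state=CLOSED
  event#7 t=23s outcome=S: state=CLOSED
  event#8 t=26s outcome=S: state=CLOSED
  event#9 t=30s outcome=S: state=CLOSED
  event#10 t=33s outcome=S: state=CLOSED
  event#11 t=35s outcome=S: state=CLOSED
  event#12 t=38s outcome=S: state=CLOSED
  event#13 t=42s outcome=F: state=CLOSED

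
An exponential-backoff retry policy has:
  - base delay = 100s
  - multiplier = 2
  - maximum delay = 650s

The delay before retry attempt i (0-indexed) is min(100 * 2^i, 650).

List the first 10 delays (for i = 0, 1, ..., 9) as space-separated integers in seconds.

Answer: 100 200 400 650 650 650 650 650 650 650

Derivation:
Computing each delay:
  i=0: min(100*2^0, 650) = 100
  i=1: min(100*2^1, 650) = 200
  i=2: min(100*2^2, 650) = 400
  i=3: min(100*2^3, 650) = 650
  i=4: min(100*2^4, 650) = 650
  i=5: min(100*2^5, 650) = 650
  i=6: min(100*2^6, 650) = 650
  i=7: min(100*2^7, 650) = 650
  i=8: min(100*2^8, 650) = 650
  i=9: min(100*2^9, 650) = 650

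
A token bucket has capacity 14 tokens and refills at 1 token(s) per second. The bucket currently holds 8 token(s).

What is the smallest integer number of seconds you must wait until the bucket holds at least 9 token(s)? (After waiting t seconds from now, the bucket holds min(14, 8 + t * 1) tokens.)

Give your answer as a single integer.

Need 8 + t * 1 >= 9, so t >= 1/1.
Smallest integer t = ceil(1/1) = 1.

Answer: 1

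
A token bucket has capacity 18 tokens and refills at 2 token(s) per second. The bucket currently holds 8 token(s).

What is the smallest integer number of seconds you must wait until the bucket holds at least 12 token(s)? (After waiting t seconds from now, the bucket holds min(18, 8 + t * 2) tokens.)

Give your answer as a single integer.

Answer: 2

Derivation:
Need 8 + t * 2 >= 12, so t >= 4/2.
Smallest integer t = ceil(4/2) = 2.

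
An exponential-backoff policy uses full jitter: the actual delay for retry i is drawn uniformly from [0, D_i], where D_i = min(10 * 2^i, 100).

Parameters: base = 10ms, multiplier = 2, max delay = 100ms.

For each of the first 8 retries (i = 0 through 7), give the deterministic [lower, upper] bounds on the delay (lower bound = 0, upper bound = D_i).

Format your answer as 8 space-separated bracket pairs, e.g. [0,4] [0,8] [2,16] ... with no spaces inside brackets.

Answer: [0,10] [0,20] [0,40] [0,80] [0,100] [0,100] [0,100] [0,100]

Derivation:
Computing bounds per retry:
  i=0: D_i=min(10*2^0,100)=10, bounds=[0,10]
  i=1: D_i=min(10*2^1,100)=20, bounds=[0,20]
  i=2: D_i=min(10*2^2,100)=40, bounds=[0,40]
  i=3: D_i=min(10*2^3,100)=80, bounds=[0,80]
  i=4: D_i=min(10*2^4,100)=100, bounds=[0,100]
  i=5: D_i=min(10*2^5,100)=100, bounds=[0,100]
  i=6: D_i=min(10*2^6,100)=100, bounds=[0,100]
  i=7: D_i=min(10*2^7,100)=100, bounds=[0,100]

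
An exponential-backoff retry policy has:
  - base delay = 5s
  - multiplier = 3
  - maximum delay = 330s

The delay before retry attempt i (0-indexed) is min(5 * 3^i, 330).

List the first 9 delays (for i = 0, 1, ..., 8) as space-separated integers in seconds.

Computing each delay:
  i=0: min(5*3^0, 330) = 5
  i=1: min(5*3^1, 330) = 15
  i=2: min(5*3^2, 330) = 45
  i=3: min(5*3^3, 330) = 135
  i=4: min(5*3^4, 330) = 330
  i=5: min(5*3^5, 330) = 330
  i=6: min(5*3^6, 330) = 330
  i=7: min(5*3^7, 330) = 330
  i=8: min(5*3^8, 330) = 330

Answer: 5 15 45 135 330 330 330 330 330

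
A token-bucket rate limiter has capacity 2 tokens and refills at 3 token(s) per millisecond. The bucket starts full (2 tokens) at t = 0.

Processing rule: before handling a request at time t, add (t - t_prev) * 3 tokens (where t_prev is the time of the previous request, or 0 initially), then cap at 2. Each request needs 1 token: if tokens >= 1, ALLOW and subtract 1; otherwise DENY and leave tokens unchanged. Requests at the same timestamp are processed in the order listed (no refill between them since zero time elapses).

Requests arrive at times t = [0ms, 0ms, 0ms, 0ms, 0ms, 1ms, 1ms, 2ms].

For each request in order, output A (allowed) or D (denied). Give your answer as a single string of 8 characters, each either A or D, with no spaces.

Simulating step by step:
  req#1 t=0ms: ALLOW
  req#2 t=0ms: ALLOW
  req#3 t=0ms: DENY
  req#4 t=0ms: DENY
  req#5 t=0ms: DENY
  req#6 t=1ms: ALLOW
  req#7 t=1ms: ALLOW
  req#8 t=2ms: ALLOW

Answer: AADDDAAA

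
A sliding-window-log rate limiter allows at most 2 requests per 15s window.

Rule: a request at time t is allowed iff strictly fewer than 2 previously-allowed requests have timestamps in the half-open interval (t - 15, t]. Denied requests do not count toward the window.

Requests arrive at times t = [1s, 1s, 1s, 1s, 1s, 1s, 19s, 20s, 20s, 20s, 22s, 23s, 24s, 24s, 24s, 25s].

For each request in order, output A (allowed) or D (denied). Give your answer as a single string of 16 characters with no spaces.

Answer: AADDDDAADDDDDDDD

Derivation:
Tracking allowed requests in the window:
  req#1 t=1s: ALLOW
  req#2 t=1s: ALLOW
  req#3 t=1s: DENY
  req#4 t=1s: DENY
  req#5 t=1s: DENY
  req#6 t=1s: DENY
  req#7 t=19s: ALLOW
  req#8 t=20s: ALLOW
  req#9 t=20s: DENY
  req#10 t=20s: DENY
  req#11 t=22s: DENY
  req#12 t=23s: DENY
  req#13 t=24s: DENY
  req#14 t=24s: DENY
  req#15 t=24s: DENY
  req#16 t=25s: DENY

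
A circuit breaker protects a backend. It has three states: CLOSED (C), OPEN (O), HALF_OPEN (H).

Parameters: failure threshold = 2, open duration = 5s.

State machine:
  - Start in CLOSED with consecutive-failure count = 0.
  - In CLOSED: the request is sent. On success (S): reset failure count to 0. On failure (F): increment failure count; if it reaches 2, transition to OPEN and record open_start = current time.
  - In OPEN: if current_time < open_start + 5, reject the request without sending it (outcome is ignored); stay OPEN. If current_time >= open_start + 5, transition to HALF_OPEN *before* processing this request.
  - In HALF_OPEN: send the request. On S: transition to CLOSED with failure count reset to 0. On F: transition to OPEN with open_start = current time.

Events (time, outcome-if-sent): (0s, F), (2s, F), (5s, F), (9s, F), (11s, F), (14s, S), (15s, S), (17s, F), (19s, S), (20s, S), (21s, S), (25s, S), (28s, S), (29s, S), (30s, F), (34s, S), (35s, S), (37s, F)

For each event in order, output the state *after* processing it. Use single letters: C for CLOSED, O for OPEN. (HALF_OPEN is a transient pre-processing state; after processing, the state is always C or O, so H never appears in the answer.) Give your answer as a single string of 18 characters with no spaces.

State after each event:
  event#1 t=0s outcome=F: state=CLOSED
  event#2 t=2s outcome=F: state=OPEN
  event#3 t=5s outcome=F: state=OPEN
  event#4 t=9s outcome=F: state=OPEN
  event#5 t=11s outcome=F: state=OPEN
  event#6 t=14s outcome=S: state=CLOSED
  event#7 t=15s outcome=S: state=CLOSED
  event#8 t=17s outcome=F: state=CLOSED
  event#9 t=19s outcome=S: state=CLOSED
  event#10 t=20s outcome=S: state=CLOSED
  event#11 t=21s outcome=S: state=CLOSED
  event#12 t=25s outcome=S: state=CLOSED
  event#13 t=28s outcome=S: state=CLOSED
  event#14 t=29s outcome=S: state=CLOSED
  event#15 t=30s outcome=F: state=CLOSED
  event#16 t=34s outcome=S: state=CLOSED
  event#17 t=35s outcome=S: state=CLOSED
  event#18 t=37s outcome=F: state=CLOSED

Answer: COOOOCCCCCCCCCCCCC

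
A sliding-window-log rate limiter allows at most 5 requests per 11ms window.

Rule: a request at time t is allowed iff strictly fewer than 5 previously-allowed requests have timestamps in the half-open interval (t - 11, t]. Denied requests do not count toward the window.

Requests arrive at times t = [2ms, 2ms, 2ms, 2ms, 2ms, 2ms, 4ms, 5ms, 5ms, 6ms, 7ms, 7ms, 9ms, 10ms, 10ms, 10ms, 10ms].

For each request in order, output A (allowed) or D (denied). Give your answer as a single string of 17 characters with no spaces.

Tracking allowed requests in the window:
  req#1 t=2ms: ALLOW
  req#2 t=2ms: ALLOW
  req#3 t=2ms: ALLOW
  req#4 t=2ms: ALLOW
  req#5 t=2ms: ALLOW
  req#6 t=2ms: DENY
  req#7 t=4ms: DENY
  req#8 t=5ms: DENY
  req#9 t=5ms: DENY
  req#10 t=6ms: DENY
  req#11 t=7ms: DENY
  req#12 t=7ms: DENY
  req#13 t=9ms: DENY
  req#14 t=10ms: DENY
  req#15 t=10ms: DENY
  req#16 t=10ms: DENY
  req#17 t=10ms: DENY

Answer: AAAAADDDDDDDDDDDD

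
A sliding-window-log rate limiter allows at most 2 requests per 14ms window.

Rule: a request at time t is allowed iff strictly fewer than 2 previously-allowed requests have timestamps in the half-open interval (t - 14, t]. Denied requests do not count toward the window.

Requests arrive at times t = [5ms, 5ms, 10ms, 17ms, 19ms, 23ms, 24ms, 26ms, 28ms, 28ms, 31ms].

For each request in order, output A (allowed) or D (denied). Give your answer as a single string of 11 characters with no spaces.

Answer: AADDAADDDDD

Derivation:
Tracking allowed requests in the window:
  req#1 t=5ms: ALLOW
  req#2 t=5ms: ALLOW
  req#3 t=10ms: DENY
  req#4 t=17ms: DENY
  req#5 t=19ms: ALLOW
  req#6 t=23ms: ALLOW
  req#7 t=24ms: DENY
  req#8 t=26ms: DENY
  req#9 t=28ms: DENY
  req#10 t=28ms: DENY
  req#11 t=31ms: DENY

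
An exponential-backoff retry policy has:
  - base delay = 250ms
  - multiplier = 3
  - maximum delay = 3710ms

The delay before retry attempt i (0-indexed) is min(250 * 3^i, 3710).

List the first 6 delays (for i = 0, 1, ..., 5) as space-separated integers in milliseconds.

Answer: 250 750 2250 3710 3710 3710

Derivation:
Computing each delay:
  i=0: min(250*3^0, 3710) = 250
  i=1: min(250*3^1, 3710) = 750
  i=2: min(250*3^2, 3710) = 2250
  i=3: min(250*3^3, 3710) = 3710
  i=4: min(250*3^4, 3710) = 3710
  i=5: min(250*3^5, 3710) = 3710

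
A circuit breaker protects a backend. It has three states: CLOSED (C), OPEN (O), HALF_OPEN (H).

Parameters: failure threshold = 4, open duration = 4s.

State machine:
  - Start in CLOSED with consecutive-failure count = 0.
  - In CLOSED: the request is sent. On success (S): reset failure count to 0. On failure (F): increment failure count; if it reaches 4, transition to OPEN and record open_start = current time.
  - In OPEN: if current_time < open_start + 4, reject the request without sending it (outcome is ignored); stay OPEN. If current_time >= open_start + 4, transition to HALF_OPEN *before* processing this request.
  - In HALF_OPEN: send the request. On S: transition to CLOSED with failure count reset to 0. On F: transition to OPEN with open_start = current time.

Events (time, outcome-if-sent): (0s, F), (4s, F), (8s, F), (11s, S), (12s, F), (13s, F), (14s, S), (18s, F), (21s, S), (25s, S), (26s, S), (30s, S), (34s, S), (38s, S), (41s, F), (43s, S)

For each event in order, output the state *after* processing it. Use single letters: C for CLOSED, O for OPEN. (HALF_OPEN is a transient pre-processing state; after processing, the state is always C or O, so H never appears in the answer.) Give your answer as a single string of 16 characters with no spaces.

State after each event:
  event#1 t=0s outcome=F: state=CLOSED
  event#2 t=4s outcome=F: state=CLOSED
  event#3 t=8s outcome=F: state=CLOSED
  event#4 t=11s outcome=S: state=CLOSED
  event#5 t=12s outcome=F: state=CLOSED
  event#6 t=13s outcome=F: state=CLOSED
  event#7 t=14s outcome=S: state=CLOSED
  event#8 t=18s outcome=F: state=CLOSED
  event#9 t=21s outcome=S: state=CLOSED
  event#10 t=25s outcome=S: state=CLOSED
  event#11 t=26s outcome=S: state=CLOSED
  event#12 t=30s outcome=S: state=CLOSED
  event#13 t=34s outcome=S: state=CLOSED
  event#14 t=38s outcome=S: state=CLOSED
  event#15 t=41s outcome=F: state=CLOSED
  event#16 t=43s outcome=S: state=CLOSED

Answer: CCCCCCCCCCCCCCCC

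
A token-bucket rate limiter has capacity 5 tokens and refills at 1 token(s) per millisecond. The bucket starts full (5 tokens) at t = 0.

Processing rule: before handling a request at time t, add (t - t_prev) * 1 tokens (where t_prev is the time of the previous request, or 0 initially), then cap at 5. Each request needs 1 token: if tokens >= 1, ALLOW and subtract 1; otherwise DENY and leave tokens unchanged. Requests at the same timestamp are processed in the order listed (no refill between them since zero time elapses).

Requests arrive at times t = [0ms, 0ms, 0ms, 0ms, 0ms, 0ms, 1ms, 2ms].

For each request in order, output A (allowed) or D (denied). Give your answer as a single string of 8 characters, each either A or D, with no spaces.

Simulating step by step:
  req#1 t=0ms: ALLOW
  req#2 t=0ms: ALLOW
  req#3 t=0ms: ALLOW
  req#4 t=0ms: ALLOW
  req#5 t=0ms: ALLOW
  req#6 t=0ms: DENY
  req#7 t=1ms: ALLOW
  req#8 t=2ms: ALLOW

Answer: AAAAADAA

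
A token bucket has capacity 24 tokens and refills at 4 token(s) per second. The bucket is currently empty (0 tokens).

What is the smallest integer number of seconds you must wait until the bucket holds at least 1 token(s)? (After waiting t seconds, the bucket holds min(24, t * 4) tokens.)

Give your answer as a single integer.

Need t * 4 >= 1, so t >= 1/4.
Smallest integer t = ceil(1/4) = 1.

Answer: 1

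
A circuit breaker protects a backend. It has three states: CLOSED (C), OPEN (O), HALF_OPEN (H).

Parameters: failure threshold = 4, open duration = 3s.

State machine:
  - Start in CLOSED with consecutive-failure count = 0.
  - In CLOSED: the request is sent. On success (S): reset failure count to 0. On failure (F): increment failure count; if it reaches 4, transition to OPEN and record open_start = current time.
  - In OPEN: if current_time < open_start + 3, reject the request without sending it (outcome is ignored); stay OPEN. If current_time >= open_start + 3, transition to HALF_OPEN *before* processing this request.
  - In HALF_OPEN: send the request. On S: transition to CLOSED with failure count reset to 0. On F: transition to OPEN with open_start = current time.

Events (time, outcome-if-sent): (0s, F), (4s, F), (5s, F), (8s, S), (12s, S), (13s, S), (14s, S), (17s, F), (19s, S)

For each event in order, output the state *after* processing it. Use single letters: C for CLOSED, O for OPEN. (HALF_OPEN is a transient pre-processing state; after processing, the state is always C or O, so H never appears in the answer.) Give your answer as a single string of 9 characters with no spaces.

Answer: CCCCCCCCC

Derivation:
State after each event:
  event#1 t=0s outcome=F: state=CLOSED
  event#2 t=4s outcome=F: state=CLOSED
  event#3 t=5s outcome=F: state=CLOSED
  event#4 t=8s outcome=S: state=CLOSED
  event#5 t=12s outcome=S: state=CLOSED
  event#6 t=13s outcome=S: state=CLOSED
  event#7 t=14s outcome=S: state=CLOSED
  event#8 t=17s outcome=F: state=CLOSED
  event#9 t=19s outcome=S: state=CLOSED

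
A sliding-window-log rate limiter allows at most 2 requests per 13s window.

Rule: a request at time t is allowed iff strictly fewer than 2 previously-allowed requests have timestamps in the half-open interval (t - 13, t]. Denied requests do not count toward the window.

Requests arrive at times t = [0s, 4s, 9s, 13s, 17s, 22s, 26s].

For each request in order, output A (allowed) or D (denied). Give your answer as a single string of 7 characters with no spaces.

Answer: AADAADA

Derivation:
Tracking allowed requests in the window:
  req#1 t=0s: ALLOW
  req#2 t=4s: ALLOW
  req#3 t=9s: DENY
  req#4 t=13s: ALLOW
  req#5 t=17s: ALLOW
  req#6 t=22s: DENY
  req#7 t=26s: ALLOW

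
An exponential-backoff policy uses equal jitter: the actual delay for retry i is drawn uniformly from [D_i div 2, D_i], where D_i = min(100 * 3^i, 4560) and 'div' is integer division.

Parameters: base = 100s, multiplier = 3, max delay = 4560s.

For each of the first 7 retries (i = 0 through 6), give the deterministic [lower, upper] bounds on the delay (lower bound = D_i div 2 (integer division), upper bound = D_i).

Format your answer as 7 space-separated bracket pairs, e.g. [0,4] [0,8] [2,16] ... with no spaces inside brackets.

Computing bounds per retry:
  i=0: D_i=min(100*3^0,4560)=100, bounds=[50,100]
  i=1: D_i=min(100*3^1,4560)=300, bounds=[150,300]
  i=2: D_i=min(100*3^2,4560)=900, bounds=[450,900]
  i=3: D_i=min(100*3^3,4560)=2700, bounds=[1350,2700]
  i=4: D_i=min(100*3^4,4560)=4560, bounds=[2280,4560]
  i=5: D_i=min(100*3^5,4560)=4560, bounds=[2280,4560]
  i=6: D_i=min(100*3^6,4560)=4560, bounds=[2280,4560]

Answer: [50,100] [150,300] [450,900] [1350,2700] [2280,4560] [2280,4560] [2280,4560]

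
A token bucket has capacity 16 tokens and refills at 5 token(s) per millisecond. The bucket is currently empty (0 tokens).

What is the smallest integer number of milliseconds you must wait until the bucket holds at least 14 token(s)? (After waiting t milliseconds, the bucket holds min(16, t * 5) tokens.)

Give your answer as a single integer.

Need t * 5 >= 14, so t >= 14/5.
Smallest integer t = ceil(14/5) = 3.

Answer: 3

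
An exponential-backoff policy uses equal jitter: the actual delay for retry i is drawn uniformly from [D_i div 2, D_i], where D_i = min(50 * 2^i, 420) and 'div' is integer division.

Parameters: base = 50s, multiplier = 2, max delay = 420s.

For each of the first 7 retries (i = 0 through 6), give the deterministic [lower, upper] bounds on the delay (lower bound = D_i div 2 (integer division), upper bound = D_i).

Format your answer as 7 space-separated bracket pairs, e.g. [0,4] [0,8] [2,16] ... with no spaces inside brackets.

Computing bounds per retry:
  i=0: D_i=min(50*2^0,420)=50, bounds=[25,50]
  i=1: D_i=min(50*2^1,420)=100, bounds=[50,100]
  i=2: D_i=min(50*2^2,420)=200, bounds=[100,200]
  i=3: D_i=min(50*2^3,420)=400, bounds=[200,400]
  i=4: D_i=min(50*2^4,420)=420, bounds=[210,420]
  i=5: D_i=min(50*2^5,420)=420, bounds=[210,420]
  i=6: D_i=min(50*2^6,420)=420, bounds=[210,420]

Answer: [25,50] [50,100] [100,200] [200,400] [210,420] [210,420] [210,420]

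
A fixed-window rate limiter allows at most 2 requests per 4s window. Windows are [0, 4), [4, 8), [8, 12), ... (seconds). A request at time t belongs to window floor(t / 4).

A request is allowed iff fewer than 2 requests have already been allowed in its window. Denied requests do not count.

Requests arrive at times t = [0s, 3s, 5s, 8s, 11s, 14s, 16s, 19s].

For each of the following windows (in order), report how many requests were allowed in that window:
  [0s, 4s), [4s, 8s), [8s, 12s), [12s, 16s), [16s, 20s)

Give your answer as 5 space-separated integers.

Answer: 2 1 2 1 2

Derivation:
Processing requests:
  req#1 t=0s (window 0): ALLOW
  req#2 t=3s (window 0): ALLOW
  req#3 t=5s (window 1): ALLOW
  req#4 t=8s (window 2): ALLOW
  req#5 t=11s (window 2): ALLOW
  req#6 t=14s (window 3): ALLOW
  req#7 t=16s (window 4): ALLOW
  req#8 t=19s (window 4): ALLOW

Allowed counts by window: 2 1 2 1 2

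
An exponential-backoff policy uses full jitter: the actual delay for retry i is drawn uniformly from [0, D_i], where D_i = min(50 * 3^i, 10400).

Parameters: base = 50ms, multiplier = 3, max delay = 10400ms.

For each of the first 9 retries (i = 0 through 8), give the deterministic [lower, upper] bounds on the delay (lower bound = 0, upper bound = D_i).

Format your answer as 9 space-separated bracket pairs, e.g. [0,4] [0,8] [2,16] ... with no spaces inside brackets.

Computing bounds per retry:
  i=0: D_i=min(50*3^0,10400)=50, bounds=[0,50]
  i=1: D_i=min(50*3^1,10400)=150, bounds=[0,150]
  i=2: D_i=min(50*3^2,10400)=450, bounds=[0,450]
  i=3: D_i=min(50*3^3,10400)=1350, bounds=[0,1350]
  i=4: D_i=min(50*3^4,10400)=4050, bounds=[0,4050]
  i=5: D_i=min(50*3^5,10400)=10400, bounds=[0,10400]
  i=6: D_i=min(50*3^6,10400)=10400, bounds=[0,10400]
  i=7: D_i=min(50*3^7,10400)=10400, bounds=[0,10400]
  i=8: D_i=min(50*3^8,10400)=10400, bounds=[0,10400]

Answer: [0,50] [0,150] [0,450] [0,1350] [0,4050] [0,10400] [0,10400] [0,10400] [0,10400]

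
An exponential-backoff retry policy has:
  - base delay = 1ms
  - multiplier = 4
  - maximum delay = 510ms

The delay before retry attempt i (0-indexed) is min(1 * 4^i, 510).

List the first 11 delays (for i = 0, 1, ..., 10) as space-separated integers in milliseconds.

Answer: 1 4 16 64 256 510 510 510 510 510 510

Derivation:
Computing each delay:
  i=0: min(1*4^0, 510) = 1
  i=1: min(1*4^1, 510) = 4
  i=2: min(1*4^2, 510) = 16
  i=3: min(1*4^3, 510) = 64
  i=4: min(1*4^4, 510) = 256
  i=5: min(1*4^5, 510) = 510
  i=6: min(1*4^6, 510) = 510
  i=7: min(1*4^7, 510) = 510
  i=8: min(1*4^8, 510) = 510
  i=9: min(1*4^9, 510) = 510
  i=10: min(1*4^10, 510) = 510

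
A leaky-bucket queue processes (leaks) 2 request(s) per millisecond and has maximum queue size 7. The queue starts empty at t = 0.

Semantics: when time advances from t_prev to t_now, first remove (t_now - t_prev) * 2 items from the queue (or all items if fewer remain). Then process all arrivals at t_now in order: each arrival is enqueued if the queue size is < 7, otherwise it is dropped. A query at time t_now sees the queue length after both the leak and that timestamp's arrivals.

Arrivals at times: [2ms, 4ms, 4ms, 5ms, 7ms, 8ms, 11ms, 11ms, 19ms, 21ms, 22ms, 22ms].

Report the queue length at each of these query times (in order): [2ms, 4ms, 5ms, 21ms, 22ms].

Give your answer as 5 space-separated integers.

Answer: 1 2 1 1 2

Derivation:
Queue lengths at query times:
  query t=2ms: backlog = 1
  query t=4ms: backlog = 2
  query t=5ms: backlog = 1
  query t=21ms: backlog = 1
  query t=22ms: backlog = 2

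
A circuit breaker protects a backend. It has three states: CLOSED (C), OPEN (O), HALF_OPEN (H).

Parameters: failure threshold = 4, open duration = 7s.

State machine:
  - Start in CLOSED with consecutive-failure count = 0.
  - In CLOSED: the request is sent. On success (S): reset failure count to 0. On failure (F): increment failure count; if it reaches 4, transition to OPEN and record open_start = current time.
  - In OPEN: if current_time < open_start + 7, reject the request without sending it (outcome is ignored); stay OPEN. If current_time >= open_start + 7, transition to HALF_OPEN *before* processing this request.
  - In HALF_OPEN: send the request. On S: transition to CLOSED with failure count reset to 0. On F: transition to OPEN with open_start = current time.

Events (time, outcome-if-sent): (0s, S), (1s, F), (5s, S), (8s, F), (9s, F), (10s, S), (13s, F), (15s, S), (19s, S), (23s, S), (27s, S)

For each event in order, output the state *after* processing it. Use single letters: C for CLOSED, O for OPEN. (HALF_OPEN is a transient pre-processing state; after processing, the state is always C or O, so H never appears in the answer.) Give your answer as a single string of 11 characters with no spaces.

State after each event:
  event#1 t=0s outcome=S: state=CLOSED
  event#2 t=1s outcome=F: state=CLOSED
  event#3 t=5s outcome=S: state=CLOSED
  event#4 t=8s outcome=F: state=CLOSED
  event#5 t=9s outcome=F: state=CLOSED
  event#6 t=10s outcome=S: state=CLOSED
  event#7 t=13s outcome=F: state=CLOSED
  event#8 t=15s outcome=S: state=CLOSED
  event#9 t=19s outcome=S: state=CLOSED
  event#10 t=23s outcome=S: state=CLOSED
  event#11 t=27s outcome=S: state=CLOSED

Answer: CCCCCCCCCCC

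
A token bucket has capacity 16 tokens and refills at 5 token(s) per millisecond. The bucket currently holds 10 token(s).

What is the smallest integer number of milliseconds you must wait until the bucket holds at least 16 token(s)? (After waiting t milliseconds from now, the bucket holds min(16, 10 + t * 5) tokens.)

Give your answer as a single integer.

Answer: 2

Derivation:
Need 10 + t * 5 >= 16, so t >= 6/5.
Smallest integer t = ceil(6/5) = 2.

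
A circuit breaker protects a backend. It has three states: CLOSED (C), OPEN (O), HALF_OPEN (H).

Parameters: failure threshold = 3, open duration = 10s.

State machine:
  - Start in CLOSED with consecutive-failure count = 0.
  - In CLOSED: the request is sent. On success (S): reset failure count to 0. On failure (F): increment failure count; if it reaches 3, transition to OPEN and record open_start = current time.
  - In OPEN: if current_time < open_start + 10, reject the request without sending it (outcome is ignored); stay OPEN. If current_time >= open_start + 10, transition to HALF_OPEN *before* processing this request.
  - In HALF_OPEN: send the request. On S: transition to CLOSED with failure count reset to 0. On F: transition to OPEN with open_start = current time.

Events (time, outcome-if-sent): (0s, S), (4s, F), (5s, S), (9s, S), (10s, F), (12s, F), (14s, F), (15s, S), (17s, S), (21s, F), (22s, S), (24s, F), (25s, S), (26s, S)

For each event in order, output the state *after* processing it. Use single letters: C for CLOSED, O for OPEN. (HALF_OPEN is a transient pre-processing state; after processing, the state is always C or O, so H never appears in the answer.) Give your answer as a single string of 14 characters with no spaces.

State after each event:
  event#1 t=0s outcome=S: state=CLOSED
  event#2 t=4s outcome=F: state=CLOSED
  event#3 t=5s outcome=S: state=CLOSED
  event#4 t=9s outcome=S: state=CLOSED
  event#5 t=10s outcome=F: state=CLOSED
  event#6 t=12s outcome=F: state=CLOSED
  event#7 t=14s outcome=F: state=OPEN
  event#8 t=15s outcome=S: state=OPEN
  event#9 t=17s outcome=S: state=OPEN
  event#10 t=21s outcome=F: state=OPEN
  event#11 t=22s outcome=S: state=OPEN
  event#12 t=24s outcome=F: state=OPEN
  event#13 t=25s outcome=S: state=OPEN
  event#14 t=26s outcome=S: state=OPEN

Answer: CCCCCCOOOOOOOO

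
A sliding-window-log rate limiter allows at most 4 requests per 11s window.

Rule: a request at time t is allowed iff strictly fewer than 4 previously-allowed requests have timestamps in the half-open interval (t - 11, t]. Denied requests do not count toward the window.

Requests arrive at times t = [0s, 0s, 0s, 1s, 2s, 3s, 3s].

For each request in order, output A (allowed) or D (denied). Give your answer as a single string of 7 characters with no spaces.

Answer: AAAADDD

Derivation:
Tracking allowed requests in the window:
  req#1 t=0s: ALLOW
  req#2 t=0s: ALLOW
  req#3 t=0s: ALLOW
  req#4 t=1s: ALLOW
  req#5 t=2s: DENY
  req#6 t=3s: DENY
  req#7 t=3s: DENY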